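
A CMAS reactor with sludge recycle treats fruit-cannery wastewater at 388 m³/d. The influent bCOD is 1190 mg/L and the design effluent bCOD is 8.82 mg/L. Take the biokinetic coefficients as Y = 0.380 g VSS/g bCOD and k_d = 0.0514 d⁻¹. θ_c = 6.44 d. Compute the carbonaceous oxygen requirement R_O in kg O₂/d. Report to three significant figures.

Y_obs = Y / (1 + k_d θ_c) = 0.380 / (1 + 0.0514 × 6.44) = 0.380 / 1.331 = 0.2855.
ΔS = 1190 − 8.82 = 1181 mg/L, so the substrate removal rate is 388 × 1181/1000 = 458.3 kg bCOD/d.
Biomass synthesised: P_X = Y_obs × 458.3 = 130.8 kg VSS/d.
Carbonaceous O₂ demand = substrate oxidised − cell-mass equivalent = 458.3 − 1.42 × 130.8 = 272.5 kg O₂/d.

R_O ≈ 273 kg O₂/d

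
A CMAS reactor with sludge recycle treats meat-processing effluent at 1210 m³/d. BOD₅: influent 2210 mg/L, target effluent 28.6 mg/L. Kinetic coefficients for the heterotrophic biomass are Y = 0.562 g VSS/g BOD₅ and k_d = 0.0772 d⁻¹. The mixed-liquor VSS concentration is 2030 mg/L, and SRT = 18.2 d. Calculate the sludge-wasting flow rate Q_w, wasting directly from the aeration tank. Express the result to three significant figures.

From the SRT design equation V = Y Q (S₀−S) θ_c / [X (1 + k_d θ_c)] = 0.562 × 1210 × (2210 − 28.6) × 18.2 / [2030 × (1 + 0.0772 × 18.2)] = 2.7×10^7 / 4882 = 5530 m³.
For wasting at MLVSS concentration, Q_w = V/θ_c = 5530/18.2 = 303.8 m³/d.

Q_w ≈ 304 m³/d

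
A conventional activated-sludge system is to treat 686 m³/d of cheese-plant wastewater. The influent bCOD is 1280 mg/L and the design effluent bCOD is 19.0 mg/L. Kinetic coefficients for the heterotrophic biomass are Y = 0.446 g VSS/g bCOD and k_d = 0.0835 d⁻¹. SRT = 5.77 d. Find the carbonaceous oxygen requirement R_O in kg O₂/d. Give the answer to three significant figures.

R_O ≈ 495 kg O₂/d

Y_obs = Y / (1 + k_d θ_c) = 0.446 / (1 + 0.0835 × 5.77) = 0.446 / 1.482 = 0.3010.
Mass of bCOD removed per day: Q(S₀ − S) = 686 × 1261 g/m³ = 865.0 kg/d.
P_X = Y_obs·Q·(S₀ − S) = 0.3010 × 865.0 = 260.4 kg VSS/d.
Carbonaceous O₂ demand = substrate oxidised − cell-mass equivalent = 865.0 − 1.42 × 260.4 = 495.3 kg O₂/d.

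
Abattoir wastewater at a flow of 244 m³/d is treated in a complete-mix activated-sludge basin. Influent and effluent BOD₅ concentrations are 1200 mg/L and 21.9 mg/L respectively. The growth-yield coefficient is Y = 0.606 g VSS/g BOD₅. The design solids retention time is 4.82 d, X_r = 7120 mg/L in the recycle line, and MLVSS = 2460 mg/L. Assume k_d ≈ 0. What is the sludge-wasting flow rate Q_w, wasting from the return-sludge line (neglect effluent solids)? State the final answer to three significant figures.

V·X = Y·Q·ΔS·θ_c gives V = 0.606 × 244 × (1200 − 21.9) × 4.82 / 2460 = 341.3 m³.
Q_w = (V·X)/(θ_c X_r) = 341.3 × 2460 / (4.82 × 7120) = 24.47 m³/d.

Q_w ≈ 24.5 m³/d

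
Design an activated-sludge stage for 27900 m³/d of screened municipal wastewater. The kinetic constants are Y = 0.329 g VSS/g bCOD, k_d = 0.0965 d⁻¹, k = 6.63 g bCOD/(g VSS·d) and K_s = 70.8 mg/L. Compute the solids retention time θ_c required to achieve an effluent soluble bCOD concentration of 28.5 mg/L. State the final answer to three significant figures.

θ_c ≈ 1.89 d

Specific growth rate at S = 28.5 mg/L: μ = YkS/(K_s+S) = 0.329·6.63·28.5/(70.8+28.5) = 0.6260 d⁻¹.
1/θ_c = 0.6260 − 0.0965 = 0.5295 d⁻¹, so θ_c = 1.888 d.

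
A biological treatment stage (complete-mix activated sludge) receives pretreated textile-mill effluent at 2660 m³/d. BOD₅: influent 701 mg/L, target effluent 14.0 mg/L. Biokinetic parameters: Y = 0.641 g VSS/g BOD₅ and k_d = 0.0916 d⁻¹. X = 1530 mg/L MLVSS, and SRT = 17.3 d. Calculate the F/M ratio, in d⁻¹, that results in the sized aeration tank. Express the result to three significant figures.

Rearranging the biomass balance for a CMAS with decay, V = Y·Q·ΔS·θ_c / [X·(1+k_d θ_c)] = 0.641 × 2660 × (701 − 14.0) × 17.3 / [1530 × (1 + 0.0916 × 17.3)] = 2.03×10^7 / 3955 = 5124 m³.
Food-to-microorganism ratio F/M = Q S₀ / (V X) = 2660 × 701 / (5124 × 1530) = 0.2378 d⁻¹.

F/M ≈ 0.238 d⁻¹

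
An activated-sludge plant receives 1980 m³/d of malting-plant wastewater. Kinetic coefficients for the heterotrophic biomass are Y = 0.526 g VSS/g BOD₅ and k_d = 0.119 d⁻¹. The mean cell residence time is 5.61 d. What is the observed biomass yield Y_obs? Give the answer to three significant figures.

Correct the yield for decay: Y_obs = Y/(1 + k_d θ_c) = 0.526 / (1 + 0.119 × 5.61) = 0.526 / 1.668 = 0.3154.

Y_obs ≈ 0.315 g VSS/g BOD₅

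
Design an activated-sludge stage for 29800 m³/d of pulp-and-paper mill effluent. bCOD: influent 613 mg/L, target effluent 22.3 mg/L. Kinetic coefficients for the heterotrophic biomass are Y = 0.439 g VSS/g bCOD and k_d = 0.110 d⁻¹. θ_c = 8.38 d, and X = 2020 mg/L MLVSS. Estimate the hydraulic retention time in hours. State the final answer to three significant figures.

τ ≈ 13.4 h

Rearranging the biomass balance for a CMAS with decay, V = Y·Q·ΔS·θ_c / [X·(1+k_d θ_c)] = 0.439 × 29800 × (613 − 22.3) × 8.38 / [2020 × (1 + 0.110 × 8.38)] = 6.48×10^7 / 3882 = 16681 m³.
τ = V/Q = 16681/29800 = 0.5598 d, or 13.43 h.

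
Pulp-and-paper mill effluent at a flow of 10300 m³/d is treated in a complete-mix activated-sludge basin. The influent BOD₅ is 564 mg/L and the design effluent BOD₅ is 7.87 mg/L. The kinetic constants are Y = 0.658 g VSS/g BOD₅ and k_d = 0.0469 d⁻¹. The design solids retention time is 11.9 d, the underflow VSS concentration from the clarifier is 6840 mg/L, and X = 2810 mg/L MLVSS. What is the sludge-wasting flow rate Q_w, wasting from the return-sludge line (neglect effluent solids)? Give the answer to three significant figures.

Q_w ≈ 354 m³/d

Rearranging the biomass balance for a CMAS with decay, V = Y·Q·ΔS·θ_c / [X·(1+k_d θ_c)] = 0.658 × 10300 × (564 − 7.87) × 11.9 / [2810 × (1 + 0.0469 × 11.9)] = 4.49×10^7 / 4378 = 10244 m³.
Q_w = (V·X)/(θ_c X_r) = 10244 × 2810 / (11.9 × 6840) = 353.7 m³/d.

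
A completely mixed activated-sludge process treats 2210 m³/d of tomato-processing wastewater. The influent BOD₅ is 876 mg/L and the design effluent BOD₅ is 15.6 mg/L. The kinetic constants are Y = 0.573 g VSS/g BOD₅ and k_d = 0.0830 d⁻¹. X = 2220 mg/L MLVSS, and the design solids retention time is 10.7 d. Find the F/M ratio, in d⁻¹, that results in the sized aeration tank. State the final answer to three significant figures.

From the SRT design equation V = Y Q (S₀−S) θ_c / [X (1 + k_d θ_c)] = 0.573 × 2210 × (876 − 15.6) × 10.7 / [2220 × (1 + 0.0830 × 10.7)] = 1.17×10^7 / 4192 = 2781 m³.
Food-to-microorganism ratio F/M = Q S₀ / (V X) = 2210 × 876 / (2781 × 2220) = 0.3135 d⁻¹.

F/M ≈ 0.314 d⁻¹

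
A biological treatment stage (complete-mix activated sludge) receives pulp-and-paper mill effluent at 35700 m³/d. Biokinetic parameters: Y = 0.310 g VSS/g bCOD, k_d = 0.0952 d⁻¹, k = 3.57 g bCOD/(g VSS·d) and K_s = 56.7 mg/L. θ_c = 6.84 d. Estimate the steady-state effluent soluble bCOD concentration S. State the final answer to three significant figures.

S ≈ 15.8 mg/L

From the Monod/SRT balance for a CMAS, S = K_s·(1+k_d θ_c)/[θ_c·(Y k − k_d) − 1] = 56.7 × (1 + 0.0952 × 6.84) / [6.84 × (0.310 × 3.57 − 0.0952) − 1] = 93.62 / 5.919 = 15.82 mg/L.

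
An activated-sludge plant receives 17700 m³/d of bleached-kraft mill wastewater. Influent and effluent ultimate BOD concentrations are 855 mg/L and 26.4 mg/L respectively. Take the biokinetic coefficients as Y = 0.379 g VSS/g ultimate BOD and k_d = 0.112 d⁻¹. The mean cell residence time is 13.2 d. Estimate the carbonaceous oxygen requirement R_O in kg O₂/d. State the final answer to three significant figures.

Observed yield with endogenous decay: Y_obs = Y / (1 + k_d·θ_c) = 0.379 / (1 + 0.112 × 13.2) = 0.379 / 2.478 = 0.1529 g VSS/g ultimate BOD.
ΔS = 855 − 26.4 = 828.6 mg/L, so the substrate removal rate is 17700 × 828.6/1000 = 14666 kg ultimate BOD/d.
P_X = Y_obs·Q·(S₀ − S) = 0.1529 × 14666 = 2243 kg VSS/d.
R_O = Q·ΔS − 1.42 P_X = 14666 − 3185 = 11481 kg O₂/d.

R_O ≈ 11500 kg O₂/d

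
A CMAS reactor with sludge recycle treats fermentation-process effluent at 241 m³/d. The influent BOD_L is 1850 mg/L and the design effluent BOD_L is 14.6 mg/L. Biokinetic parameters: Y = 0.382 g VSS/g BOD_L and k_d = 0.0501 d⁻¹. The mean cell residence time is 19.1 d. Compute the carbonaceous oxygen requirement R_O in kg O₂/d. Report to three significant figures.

R_O ≈ 320 kg O₂/d

Observed yield with endogenous decay: Y_obs = Y / (1 + k_d·θ_c) = 0.382 / (1 + 0.0501 × 19.1) = 0.382 / 1.957 = 0.1952 g VSS/g BOD_L.
Q·(S₀ − S) = 241 × (1850 − 14.6) × 10⁻³ = 442.3 kg/d removed.
Net sludge production P_X = 0.1952 × 442.3 = 86.35 kg VSS/d.
R_O = Q·(S₀ − S) − 1.42·P_X = 442.3 − 1.42 × 86.35 = 319.7 kg O₂/d.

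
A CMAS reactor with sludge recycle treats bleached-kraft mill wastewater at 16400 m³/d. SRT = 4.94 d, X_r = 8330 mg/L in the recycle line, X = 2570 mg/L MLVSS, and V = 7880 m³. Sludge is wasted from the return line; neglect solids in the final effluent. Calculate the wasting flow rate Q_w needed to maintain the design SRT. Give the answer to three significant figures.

Q_w = (V·X)/(θ_c X_r) = 7880 × 2570 / (4.94 × 8330) = 492.1 m³/d.

Q_w ≈ 492 m³/d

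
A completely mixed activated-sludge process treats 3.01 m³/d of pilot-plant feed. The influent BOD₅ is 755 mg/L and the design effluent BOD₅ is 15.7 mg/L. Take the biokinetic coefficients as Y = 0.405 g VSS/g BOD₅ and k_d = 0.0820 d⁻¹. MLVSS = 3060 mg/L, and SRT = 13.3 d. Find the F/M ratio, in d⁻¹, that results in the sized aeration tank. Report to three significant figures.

Rearranging the biomass balance for a CMAS with decay, V = Y·Q·ΔS·θ_c / [X·(1+k_d θ_c)] = 0.405 × 3.01 × (755 − 15.7) × 13.3 / [3060 × (1 + 0.0820 × 13.3)] = 1.2×10^4 / 6397 = 1.874 m³.
F/M = applied load / biomass = Q·S₀/(V·X) = 3.01 × 755 / (1.874 × 3060) = 0.3964 d⁻¹.

F/M ≈ 0.396 d⁻¹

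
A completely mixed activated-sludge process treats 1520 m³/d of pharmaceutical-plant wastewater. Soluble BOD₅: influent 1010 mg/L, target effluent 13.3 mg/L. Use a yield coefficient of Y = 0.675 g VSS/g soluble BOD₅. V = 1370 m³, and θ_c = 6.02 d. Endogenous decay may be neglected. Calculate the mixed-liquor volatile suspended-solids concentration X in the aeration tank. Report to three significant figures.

X ≈ 4490 mg/L

From V·X = Y·Q·(S₀ − S)·θ_c (decay neglected): X = 0.675 × 1520 × (1010 − 13.3) × 6.02 / 1370 = 4494 mg/L.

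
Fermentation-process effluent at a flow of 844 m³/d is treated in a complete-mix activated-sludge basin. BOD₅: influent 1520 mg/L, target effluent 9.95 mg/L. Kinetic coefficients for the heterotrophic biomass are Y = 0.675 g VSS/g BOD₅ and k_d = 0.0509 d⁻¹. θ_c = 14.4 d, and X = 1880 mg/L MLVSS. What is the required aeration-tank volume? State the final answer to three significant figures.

V ≈ 3800 m³

From the SRT design equation V = Y Q (S₀−S) θ_c / [X (1 + k_d θ_c)] = 0.675 × 844 × (1520 − 9.95) × 14.4 / [1880 × (1 + 0.0509 × 14.4)] = 1.24×10^7 / 3258 = 3802 m³.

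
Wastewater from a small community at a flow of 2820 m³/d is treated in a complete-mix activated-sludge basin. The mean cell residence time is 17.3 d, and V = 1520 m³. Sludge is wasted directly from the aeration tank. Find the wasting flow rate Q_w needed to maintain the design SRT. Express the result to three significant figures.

Wasting from the aeration tank: Q_w = V / θ_c = 1520 / 17.3 = 87.86 m³/d.

Q_w ≈ 87.9 m³/d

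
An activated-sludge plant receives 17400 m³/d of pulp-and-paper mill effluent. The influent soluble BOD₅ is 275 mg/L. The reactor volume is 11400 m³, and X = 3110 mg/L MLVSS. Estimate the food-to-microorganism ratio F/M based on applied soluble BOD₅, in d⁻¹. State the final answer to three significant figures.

F/M ≈ 0.135 d⁻¹

Food-to-microorganism ratio F/M = Q S₀ / (V X) = 17400 × 275 / (11400 × 3110) = 0.1350 d⁻¹.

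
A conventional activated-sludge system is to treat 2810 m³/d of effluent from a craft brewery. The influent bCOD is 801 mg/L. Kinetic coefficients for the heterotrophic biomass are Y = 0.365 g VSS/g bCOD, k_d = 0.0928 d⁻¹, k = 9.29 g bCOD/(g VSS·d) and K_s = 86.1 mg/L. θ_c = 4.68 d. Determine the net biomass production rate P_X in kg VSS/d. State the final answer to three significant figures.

Effluent substrate depends only on kinetics and SRT: S = K_s(1 + k_d θ_c) / [θ_c(Yk − k_d) − 1] = 86.1 × (1 + 0.0928 × 4.68) / [4.68 × (0.365 × 9.29 − 0.0928) − 1] = 123.5 / 14.43 = 8.555 mg/L.
Observed yield with endogenous decay: Y_obs = Y / (1 + k_d·θ_c) = 0.365 / (1 + 0.0928 × 4.68) = 0.365 / 1.434 = 0.2545 g VSS/g bCOD.
Mass of bCOD removed per day: Q(S₀ − S) = 2810 × 792.4 g/m³ = 2227 kg/d.
Net biomass production P_X = Y_obs × Q·(S₀ − S) = 0.2545 × 2227 = 566.7 kg VSS/d.

P_X ≈ 567 kg VSS/d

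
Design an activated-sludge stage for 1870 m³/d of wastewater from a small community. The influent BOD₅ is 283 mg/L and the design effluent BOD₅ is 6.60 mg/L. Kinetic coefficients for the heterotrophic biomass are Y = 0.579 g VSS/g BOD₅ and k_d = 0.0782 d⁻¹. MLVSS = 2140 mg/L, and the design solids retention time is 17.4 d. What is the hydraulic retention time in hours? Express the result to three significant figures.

τ ≈ 13.2 h

Steady-state biomass mass balance: V·X·(1 + k_d·θ_c) = Y·Q·(S₀ − S)·θ_c, so V = 0.579 × 1870 × (283 − 6.60) × 17.4 / [2140 × (1 + 0.0782 × 17.4)] = 5.21×10^6 / 5052 = 1031 m³.
τ = V/Q = 1031/1870 = 0.5512 d, or 13.23 h.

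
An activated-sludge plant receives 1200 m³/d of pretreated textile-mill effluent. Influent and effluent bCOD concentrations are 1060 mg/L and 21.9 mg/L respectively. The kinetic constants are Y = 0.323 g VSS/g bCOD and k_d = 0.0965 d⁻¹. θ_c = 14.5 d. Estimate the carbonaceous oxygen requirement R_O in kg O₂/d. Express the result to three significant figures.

Observed yield with endogenous decay: Y_obs = Y / (1 + k_d·θ_c) = 0.323 / (1 + 0.0965 × 14.5) = 0.323 / 2.399 = 0.1346 g VSS/g bCOD.
Substrate removed = Q·(S₀ − S) = 1200 m³/d × (1060 − 21.9) g/m³ = 1.25×10^6 g/d = 1246 kg/d.
P_X = Y_obs·Q·(S₀ − S) = 0.1346 × 1246 = 167.7 kg VSS/d.
Carbonaceous O₂ demand = substrate oxidised − cell-mass equivalent = 1246 − 1.42 × 167.7 = 1008 kg O₂/d.

R_O ≈ 1010 kg O₂/d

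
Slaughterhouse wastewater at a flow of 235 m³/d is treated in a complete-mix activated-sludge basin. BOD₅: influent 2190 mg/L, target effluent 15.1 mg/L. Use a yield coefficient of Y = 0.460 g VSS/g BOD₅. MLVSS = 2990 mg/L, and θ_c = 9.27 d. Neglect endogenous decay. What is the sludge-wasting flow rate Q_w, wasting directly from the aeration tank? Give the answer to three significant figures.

Q_w ≈ 78.6 m³/d

Biomass mass balance (decay neglected): V·X = Y·Q·(S₀ − S)·θ_c, so V = 0.460 × 235 × (2190 − 15.1) × 9.27 / 2990 = 728.9 m³.
For wasting at MLVSS concentration, Q_w = V/θ_c = 728.9/9.27 = 78.63 m³/d.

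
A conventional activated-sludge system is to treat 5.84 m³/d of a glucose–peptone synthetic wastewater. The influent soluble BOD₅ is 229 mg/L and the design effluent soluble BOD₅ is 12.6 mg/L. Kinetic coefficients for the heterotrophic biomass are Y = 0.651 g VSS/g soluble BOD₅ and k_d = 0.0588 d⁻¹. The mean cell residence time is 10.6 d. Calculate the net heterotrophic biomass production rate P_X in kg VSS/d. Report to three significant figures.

Y_obs = Y / (1 + k_d θ_c) = 0.651 / (1 + 0.0588 × 10.6) = 0.651 / 1.623 = 0.4010.
ΔS = 229 − 12.6 = 216.4 mg/L, so the substrate removal rate is 5.84 × 216.4/1000 = 1.264 kg soluble BOD₅/d.
So the net sludge growth is P_X = 0.4010 × 1.264 = 0.5068 kg VSS/d.

P_X ≈ 0.507 kg VSS/d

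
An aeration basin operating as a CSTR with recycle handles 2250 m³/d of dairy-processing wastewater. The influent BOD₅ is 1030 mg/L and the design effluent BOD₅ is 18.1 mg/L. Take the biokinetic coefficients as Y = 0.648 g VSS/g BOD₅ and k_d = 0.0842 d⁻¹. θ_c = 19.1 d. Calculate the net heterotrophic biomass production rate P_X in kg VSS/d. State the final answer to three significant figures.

P_X ≈ 566 kg VSS/d

The observed yield is Y_obs = Y/(1 + k_d·θ_c) = 0.648 / (1 + 0.0842 × 19.1) = 0.648 / 2.608 = 0.2484 g VSS per g BOD₅ removed.
ΔS = 1030 − 18.1 = 1012 mg/L, so the substrate removal rate is 2250 × 1012/1000 = 2277 kg BOD₅/d.
Net biomass production P_X = Y_obs × Q·(S₀ − S) = 0.2484 × 2277 = 565.7 kg VSS/d.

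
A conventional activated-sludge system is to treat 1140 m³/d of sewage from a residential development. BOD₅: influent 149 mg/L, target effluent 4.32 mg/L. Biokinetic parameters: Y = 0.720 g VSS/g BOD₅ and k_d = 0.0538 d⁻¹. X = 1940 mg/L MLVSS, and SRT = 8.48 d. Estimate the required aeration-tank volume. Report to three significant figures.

From the SRT design equation V = Y Q (S₀−S) θ_c / [X (1 + k_d θ_c)] = 0.720 × 1140 × (149 − 4.32) × 8.48 / [1940 × (1 + 0.0538 × 8.48)] = 1.01×10^6 / 2825 = 356.5 m³.

V ≈ 356 m³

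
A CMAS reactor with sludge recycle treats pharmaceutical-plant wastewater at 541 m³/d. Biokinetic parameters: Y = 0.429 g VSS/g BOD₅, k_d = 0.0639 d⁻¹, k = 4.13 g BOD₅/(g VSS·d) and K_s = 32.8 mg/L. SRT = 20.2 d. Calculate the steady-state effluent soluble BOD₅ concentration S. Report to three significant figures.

From the Monod/SRT balance for a CMAS, S = K_s·(1+k_d θ_c)/[θ_c·(Y k − k_d) − 1] = 32.8 × (1 + 0.0639 × 20.2) / [20.2 × (0.429 × 4.13 − 0.0639) − 1] = 75.14 / 33.50 = 2.243 mg/L.

S ≈ 2.24 mg/L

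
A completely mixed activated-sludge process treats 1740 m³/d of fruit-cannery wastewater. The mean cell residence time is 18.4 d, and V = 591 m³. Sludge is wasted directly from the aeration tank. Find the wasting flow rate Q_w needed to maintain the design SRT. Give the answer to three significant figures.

With mixed-liquor wasting, θ_c = V/Q_w, so Q_w = V/θ_c = 591.0/18.4 = 32.12 m³/d.

Q_w ≈ 32.1 m³/d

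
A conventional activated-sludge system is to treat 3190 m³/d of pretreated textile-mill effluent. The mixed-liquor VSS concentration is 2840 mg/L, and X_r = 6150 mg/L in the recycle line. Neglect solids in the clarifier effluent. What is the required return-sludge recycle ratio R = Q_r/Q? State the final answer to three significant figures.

Mass balance around the secondary clarifier (neglecting effluent solids): R = X / (X_r − X) = 2840 / (6150 − 2840) = 0.8580.

R ≈ 0.858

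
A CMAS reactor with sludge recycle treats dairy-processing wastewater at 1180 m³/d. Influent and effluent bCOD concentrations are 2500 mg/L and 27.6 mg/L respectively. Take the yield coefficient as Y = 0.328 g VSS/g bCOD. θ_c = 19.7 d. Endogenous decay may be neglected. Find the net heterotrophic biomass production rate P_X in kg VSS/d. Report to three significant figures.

P_X ≈ 957 kg VSS/d

With endogenous decay neglected, the observed yield equals the true yield: Y_obs = Y = 0.328 g VSS/g bCOD.
Q·(S₀ − S) = 1180 × (2500 − 27.6) × 10⁻³ = 2917 kg/d removed.
So the net sludge growth is P_X = 0.3280 × 2917 = 956.9 kg VSS/d.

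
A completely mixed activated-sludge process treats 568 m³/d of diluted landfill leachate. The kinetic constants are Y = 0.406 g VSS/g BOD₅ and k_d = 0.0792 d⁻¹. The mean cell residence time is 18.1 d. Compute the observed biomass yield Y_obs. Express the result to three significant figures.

Y_obs ≈ 0.167 g VSS/g BOD₅

Observed yield with endogenous decay: Y_obs = Y / (1 + k_d·θ_c) = 0.406 / (1 + 0.0792 × 18.1) = 0.406 / 2.434 = 0.1668 g VSS/g BOD₅.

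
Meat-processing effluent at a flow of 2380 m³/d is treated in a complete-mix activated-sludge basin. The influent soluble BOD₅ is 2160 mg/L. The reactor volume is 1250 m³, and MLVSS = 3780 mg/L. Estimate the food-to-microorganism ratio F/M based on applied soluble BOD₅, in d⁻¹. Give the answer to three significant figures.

F/M ≈ 1.09 d⁻¹

F/M = applied load / biomass = Q·S₀/(V·X) = 2380 × 2160 / (1250 × 3780) = 1.088 d⁻¹.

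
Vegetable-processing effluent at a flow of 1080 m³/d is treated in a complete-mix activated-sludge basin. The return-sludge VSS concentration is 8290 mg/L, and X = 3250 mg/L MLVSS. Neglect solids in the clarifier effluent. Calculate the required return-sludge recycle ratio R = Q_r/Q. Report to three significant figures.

R ≈ 0.645

Mass balance around the secondary clarifier (neglecting effluent solids): R = X / (X_r − X) = 3250 / (8290 − 3250) = 0.6448.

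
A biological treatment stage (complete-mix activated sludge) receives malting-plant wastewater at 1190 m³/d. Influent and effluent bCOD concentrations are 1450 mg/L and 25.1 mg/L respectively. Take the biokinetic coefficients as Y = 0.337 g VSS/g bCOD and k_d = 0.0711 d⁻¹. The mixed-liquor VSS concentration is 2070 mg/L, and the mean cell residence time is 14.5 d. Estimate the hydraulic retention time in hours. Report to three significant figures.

From the SRT design equation V = Y Q (S₀−S) θ_c / [X (1 + k_d θ_c)] = 0.337 × 1190 × (1450 − 25.1) × 14.5 / [2070 × (1 + 0.0711 × 14.5)] = 8.29×10^6 / 4204 = 1971 m³.
τ = V/Q = 1971/1190 = 1.656 d, or 39.75 h.

τ ≈ 39.7 h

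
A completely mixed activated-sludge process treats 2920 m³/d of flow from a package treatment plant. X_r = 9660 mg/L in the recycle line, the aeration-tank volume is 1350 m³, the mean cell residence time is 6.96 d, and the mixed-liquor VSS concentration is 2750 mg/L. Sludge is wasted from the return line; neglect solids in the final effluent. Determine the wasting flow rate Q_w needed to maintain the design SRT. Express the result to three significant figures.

Wasting from the return line (neglecting effluent solids): Q_w = V·X / (θ_c·X_r) = 1350 × 2750 / (6.96 × 9660) = 55.22 m³/d.

Q_w ≈ 55.2 m³/d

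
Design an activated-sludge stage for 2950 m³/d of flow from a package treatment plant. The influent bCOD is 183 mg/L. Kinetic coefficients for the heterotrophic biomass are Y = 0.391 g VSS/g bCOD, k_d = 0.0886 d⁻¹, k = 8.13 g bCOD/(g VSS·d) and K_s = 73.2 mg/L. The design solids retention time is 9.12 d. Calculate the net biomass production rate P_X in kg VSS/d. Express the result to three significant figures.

Effluent substrate depends only on kinetics and SRT: S = K_s(1 + k_d θ_c) / [θ_c(Yk − k_d) − 1] = 73.2 × (1 + 0.0886 × 9.12) / [9.12 × (0.391 × 8.13 − 0.0886) − 1] = 132.3 / 27.18 = 4.869 mg/L.
The observed yield is Y_obs = Y/(1 + k_d·θ_c) = 0.391 / (1 + 0.0886 × 9.12) = 0.391 / 1.808 = 0.2163 g VSS per g bCOD removed.
Substrate removed = Q·(S₀ − S) = 2950 m³/d × (183 − 4.87) g/m³ = 5.25×10^5 g/d = 525.5 kg/d.
P_X = Y_obs · Q(S₀ − S) = 0.2163 × 525.5 = 113.6 kg VSS/d.

P_X ≈ 114 kg VSS/d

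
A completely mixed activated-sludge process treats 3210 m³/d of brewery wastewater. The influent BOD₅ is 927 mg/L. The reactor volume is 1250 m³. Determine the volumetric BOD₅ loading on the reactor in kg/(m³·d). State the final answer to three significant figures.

L_v = Q S₀ / V = 3210 × 927 × 10⁻³ / 1250 = 2.381 kg/(m³·d).

L_v ≈ 2.38 kg BOD₅/(m³·d)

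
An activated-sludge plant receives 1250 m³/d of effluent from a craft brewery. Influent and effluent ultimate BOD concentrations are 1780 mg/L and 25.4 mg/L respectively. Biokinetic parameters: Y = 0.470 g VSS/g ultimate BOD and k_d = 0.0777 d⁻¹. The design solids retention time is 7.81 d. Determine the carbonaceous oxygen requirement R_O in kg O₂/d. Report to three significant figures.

R_O ≈ 1280 kg O₂/d

Y_obs = Y / (1 + k_d θ_c) = 0.470 / (1 + 0.0777 × 7.81) = 0.470 / 1.607 = 0.2925.
Substrate removed = Q·(S₀ − S) = 1250 m³/d × (1780 − 25.4) g/m³ = 2.19×10^6 g/d = 2193 kg/d.
P_X = Y_obs·Q·(S₀ − S) = 0.2925 × 2193 = 641.5 kg VSS/d.
R_O = Q·(S₀ − S) − 1.42·P_X = 2193 − 1.42 × 641.5 = 1282 kg O₂/d.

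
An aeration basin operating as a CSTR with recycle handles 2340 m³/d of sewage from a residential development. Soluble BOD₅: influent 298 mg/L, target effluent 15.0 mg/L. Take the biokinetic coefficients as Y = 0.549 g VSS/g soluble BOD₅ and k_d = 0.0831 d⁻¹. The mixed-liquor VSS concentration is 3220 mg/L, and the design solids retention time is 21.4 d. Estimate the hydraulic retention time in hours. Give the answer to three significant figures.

τ ≈ 8.92 h

Steady-state biomass mass balance: V·X·(1 + k_d·θ_c) = Y·Q·(S₀ − S)·θ_c, so V = 0.549 × 2340 × (298 − 15.0) × 21.4 / [3220 × (1 + 0.0831 × 21.4)] = 7.78×10^6 / 8946 = 869.7 m³.
Hydraulic retention time τ = V/Q = 869.7 / 2340 = 0.3716 d = 8.920 h.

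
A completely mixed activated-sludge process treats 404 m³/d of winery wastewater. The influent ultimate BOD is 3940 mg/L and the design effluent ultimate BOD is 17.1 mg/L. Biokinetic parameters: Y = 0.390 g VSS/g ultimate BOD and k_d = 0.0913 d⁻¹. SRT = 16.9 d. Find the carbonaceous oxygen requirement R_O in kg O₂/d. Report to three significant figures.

The observed yield is Y_obs = Y/(1 + k_d·θ_c) = 0.390 / (1 + 0.0913 × 16.9) = 0.390 / 2.543 = 0.1534 g VSS per g ultimate BOD removed.
Substrate removed = Q·(S₀ − S) = 404 m³/d × (3940 − 17.1) g/m³ = 1.58×10^6 g/d = 1585 kg/d.
P_X = Y_obs·Q·(S₀ − S) = 0.1534 × 1585 = 243.1 kg VSS/d.
R_O = Q·ΔS − 1.42 P_X = 1585 − 345.1 = 1240 kg O₂/d.

R_O ≈ 1240 kg O₂/d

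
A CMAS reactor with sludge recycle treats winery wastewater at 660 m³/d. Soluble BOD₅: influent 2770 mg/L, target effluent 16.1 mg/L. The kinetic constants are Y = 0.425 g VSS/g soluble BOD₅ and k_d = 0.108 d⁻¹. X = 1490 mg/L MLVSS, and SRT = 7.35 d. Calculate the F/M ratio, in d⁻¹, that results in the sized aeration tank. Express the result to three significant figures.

Steady-state biomass mass balance: V·X·(1 + k_d·θ_c) = Y·Q·(S₀ − S)·θ_c, so V = 0.425 × 660 × (2770 − 16.1) × 7.35 / [1490 × (1 + 0.108 × 7.35)] = 5.68×10^6 / 2673 = 2124 m³.
F/M = applied load / biomass = Q·S₀/(V·X) = 660 × 2770 / (2124 × 1490) = 0.5776 d⁻¹.

F/M ≈ 0.578 d⁻¹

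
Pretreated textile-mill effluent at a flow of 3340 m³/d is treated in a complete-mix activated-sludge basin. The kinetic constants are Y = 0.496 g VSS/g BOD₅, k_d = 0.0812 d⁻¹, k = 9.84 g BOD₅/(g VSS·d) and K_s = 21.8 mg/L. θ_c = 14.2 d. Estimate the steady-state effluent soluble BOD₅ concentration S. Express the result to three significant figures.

S ≈ 0.699 mg/L

From the Monod/SRT balance for a CMAS, S = K_s·(1+k_d θ_c)/[θ_c·(Y k − k_d) − 1] = 21.8 × (1 + 0.0812 × 14.2) / [14.2 × (0.496 × 9.84 − 0.0812) − 1] = 46.94 / 67.15 = 0.6990 mg/L.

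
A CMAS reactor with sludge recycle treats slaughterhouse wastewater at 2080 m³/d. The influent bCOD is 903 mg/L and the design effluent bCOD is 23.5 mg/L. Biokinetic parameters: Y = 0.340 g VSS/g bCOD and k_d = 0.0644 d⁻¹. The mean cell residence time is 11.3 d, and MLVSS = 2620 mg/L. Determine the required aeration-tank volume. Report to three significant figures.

V ≈ 1550 m³

From the SRT design equation V = Y Q (S₀−S) θ_c / [X (1 + k_d θ_c)] = 0.340 × 2080 × (903 − 23.5) × 11.3 / [2620 × (1 + 0.0644 × 11.3)] = 7.03×10^6 / 4527 = 1553 m³.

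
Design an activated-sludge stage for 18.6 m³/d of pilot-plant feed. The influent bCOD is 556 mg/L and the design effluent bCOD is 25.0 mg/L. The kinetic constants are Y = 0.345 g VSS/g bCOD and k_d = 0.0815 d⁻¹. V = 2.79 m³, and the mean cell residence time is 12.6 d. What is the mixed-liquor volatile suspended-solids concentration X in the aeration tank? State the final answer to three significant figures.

From V·X·(1 + k_d·θ_c) = Y·Q·(S₀ − S)·θ_c: X = 0.345 × 18.6 × (556 − 25.0) × 12.6 / [2.79 × (1 + 0.0815 × 12.6)] = 7592 mg/L.

X ≈ 7590 mg/L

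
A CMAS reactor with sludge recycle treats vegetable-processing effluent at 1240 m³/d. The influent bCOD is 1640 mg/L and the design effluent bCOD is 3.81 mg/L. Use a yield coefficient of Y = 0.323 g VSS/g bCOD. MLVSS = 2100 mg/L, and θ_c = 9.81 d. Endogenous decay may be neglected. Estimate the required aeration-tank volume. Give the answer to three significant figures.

V·X = Y·Q·ΔS·θ_c gives V = 0.323 × 1240 × (1640 − 3.81) × 9.81 / 2100 = 3061 m³.

V ≈ 3060 m³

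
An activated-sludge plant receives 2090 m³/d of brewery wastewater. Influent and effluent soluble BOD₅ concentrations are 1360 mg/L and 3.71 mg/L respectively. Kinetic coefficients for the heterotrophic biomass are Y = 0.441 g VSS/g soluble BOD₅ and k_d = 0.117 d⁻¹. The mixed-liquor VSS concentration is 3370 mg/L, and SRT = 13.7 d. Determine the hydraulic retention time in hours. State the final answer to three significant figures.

Steady-state biomass mass balance: V·X·(1 + k_d·θ_c) = Y·Q·(S₀ − S)·θ_c, so V = 0.441 × 2090 × (1360 − 3.71) × 13.7 / [3370 × (1 + 0.117 × 13.7)] = 1.71×10^7 / 8772 = 1952 m³.
HRT = V/Q = 1952 m³ / 2090 m³·d⁻¹ = 0.9342 d × 24 = 22.42 h.

τ ≈ 22.4 h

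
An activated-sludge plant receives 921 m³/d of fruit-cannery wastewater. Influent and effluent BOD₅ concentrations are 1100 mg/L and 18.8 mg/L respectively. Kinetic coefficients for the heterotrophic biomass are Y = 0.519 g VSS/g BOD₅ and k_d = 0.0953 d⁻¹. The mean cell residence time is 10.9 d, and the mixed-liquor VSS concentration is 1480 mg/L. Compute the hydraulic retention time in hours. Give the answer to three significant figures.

Steady-state biomass mass balance: V·X·(1 + k_d·θ_c) = Y·Q·(S₀ − S)·θ_c, so V = 0.519 × 921 × (1100 − 18.8) × 10.9 / [1480 × (1 + 0.0953 × 10.9)] = 5.63×10^6 / 3017 = 1867 m³.
Hydraulic retention time τ = V/Q = 1867 / 921 = 2.027 d = 48.65 h.

τ ≈ 48.6 h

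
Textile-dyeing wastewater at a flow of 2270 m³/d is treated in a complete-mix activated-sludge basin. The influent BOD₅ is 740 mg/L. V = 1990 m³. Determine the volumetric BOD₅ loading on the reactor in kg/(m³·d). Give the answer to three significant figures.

L_v ≈ 0.844 kg BOD₅/(m³·d)

Applied BOD₅ load per unit volume = Q·S₀/V = (2270 × 740/1000)/1990 = 0.8441 kg BOD₅·m⁻³·d⁻¹.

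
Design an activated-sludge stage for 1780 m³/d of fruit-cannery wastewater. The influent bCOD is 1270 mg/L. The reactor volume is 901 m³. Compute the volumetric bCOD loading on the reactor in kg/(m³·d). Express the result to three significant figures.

L_v ≈ 2.51 kg bCOD/(m³·d)

Applied bCOD load per unit volume = Q·S₀/V = (1780 × 1270/1000)/901.0 = 2.509 kg bCOD·m⁻³·d⁻¹.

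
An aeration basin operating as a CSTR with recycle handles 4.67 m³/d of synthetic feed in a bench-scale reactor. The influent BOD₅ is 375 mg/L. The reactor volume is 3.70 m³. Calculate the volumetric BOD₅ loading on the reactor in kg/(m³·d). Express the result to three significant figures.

Applied BOD₅ load per unit volume = Q·S₀/V = (4.67 × 375/1000)/3.700 = 0.4733 kg BOD₅·m⁻³·d⁻¹.

L_v ≈ 0.473 kg BOD₅/(m³·d)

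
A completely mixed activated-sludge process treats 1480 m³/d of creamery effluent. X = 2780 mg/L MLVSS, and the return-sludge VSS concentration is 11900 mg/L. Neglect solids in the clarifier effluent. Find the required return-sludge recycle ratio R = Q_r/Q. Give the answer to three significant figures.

R ≈ 0.305

Solids balance on the clarifier gives (1+R)X = R·X_r, so R = X/(X_r − X) = 2780 / (11900 − 2780) = 0.3048.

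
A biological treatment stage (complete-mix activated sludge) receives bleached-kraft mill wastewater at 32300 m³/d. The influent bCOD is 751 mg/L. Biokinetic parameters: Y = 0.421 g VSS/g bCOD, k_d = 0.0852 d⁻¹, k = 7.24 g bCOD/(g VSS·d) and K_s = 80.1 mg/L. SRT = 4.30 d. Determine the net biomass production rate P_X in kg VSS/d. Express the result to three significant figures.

From the Monod/SRT balance for a CMAS, S = K_s·(1+k_d θ_c)/[θ_c·(Y k − k_d) − 1] = 80.1 × (1 + 0.0852 × 4.30) / [4.30 × (0.421 × 7.24 − 0.0852) − 1] = 109.4 / 11.74 = 9.322 mg/L.
Observed yield with endogenous decay: Y_obs = Y / (1 + k_d·θ_c) = 0.421 / (1 + 0.0852 × 4.30) = 0.421 / 1.366 = 0.3081 g VSS/g bCOD.
Q·(S₀ − S) = 32300 × (751 − 9.32) × 10⁻³ = 23956 kg/d removed.
So the net sludge growth is P_X = 0.3081 × 23956 = 7381 kg VSS/d.

P_X ≈ 7380 kg VSS/d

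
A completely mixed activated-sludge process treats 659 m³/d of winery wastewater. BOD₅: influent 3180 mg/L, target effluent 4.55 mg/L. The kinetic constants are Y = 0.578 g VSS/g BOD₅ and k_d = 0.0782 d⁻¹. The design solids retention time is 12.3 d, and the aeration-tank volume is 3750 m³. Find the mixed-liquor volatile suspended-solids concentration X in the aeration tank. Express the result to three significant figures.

Solving the biomass balance for X: X = Y Q (S₀−S) θ_c / [V (1+k_d θ_c)] = 0.578 × 659 × (3180 − 4.55) × 12.3 / [3750 × (1 + 0.0782 × 12.3)] = 2022 mg/L.

X ≈ 2020 mg/L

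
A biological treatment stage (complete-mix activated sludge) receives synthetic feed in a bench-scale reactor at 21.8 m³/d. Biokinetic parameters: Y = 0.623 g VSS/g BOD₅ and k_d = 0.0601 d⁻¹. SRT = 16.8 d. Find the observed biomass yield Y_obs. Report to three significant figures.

The observed yield is Y_obs = Y/(1 + k_d·θ_c) = 0.623 / (1 + 0.0601 × 16.8) = 0.623 / 2.010 = 0.3100 g VSS per g BOD₅ removed.

Y_obs ≈ 0.310 g VSS/g BOD₅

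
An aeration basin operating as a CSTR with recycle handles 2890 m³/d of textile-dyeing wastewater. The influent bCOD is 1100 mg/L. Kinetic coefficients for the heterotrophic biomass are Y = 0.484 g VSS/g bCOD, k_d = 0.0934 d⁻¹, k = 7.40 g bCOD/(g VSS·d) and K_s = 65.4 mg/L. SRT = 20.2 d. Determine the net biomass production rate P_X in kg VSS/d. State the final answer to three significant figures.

P_X ≈ 532 kg VSS/d

Effluent substrate depends only on kinetics and SRT: S = K_s(1 + k_d θ_c) / [θ_c(Yk − k_d) − 1] = 65.4 × (1 + 0.0934 × 20.2) / [20.2 × (0.484 × 7.40 − 0.0934) − 1] = 188.8 / 69.46 = 2.718 mg/L.
Correct the yield for decay: Y_obs = Y/(1 + k_d θ_c) = 0.484 / (1 + 0.0934 × 20.2) = 0.484 / 2.887 = 0.1677.
Substrate removed = Q·(S₀ − S) = 2890 m³/d × (1100 − 2.72) g/m³ = 3.17×10^6 g/d = 3171 kg/d.
So the net sludge growth is P_X = 0.1677 × 3171 = 531.7 kg VSS/d.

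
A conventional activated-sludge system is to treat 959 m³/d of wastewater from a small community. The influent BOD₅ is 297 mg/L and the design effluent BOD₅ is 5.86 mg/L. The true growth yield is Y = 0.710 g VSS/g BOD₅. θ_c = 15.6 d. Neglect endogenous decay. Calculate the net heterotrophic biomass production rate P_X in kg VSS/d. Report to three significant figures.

P_X ≈ 198 kg VSS/d

No decay correction is needed, so Y_obs = Y = 0.710.
Substrate removed = Q·(S₀ − S) = 959 m³/d × (297 − 5.86) g/m³ = 2.79×10^5 g/d = 279.2 kg/d.
Biomass produced: P_X = Y_obs·Q·ΔS = 0.7100 × 279.2 ≈ 198.2 kg VSS/d.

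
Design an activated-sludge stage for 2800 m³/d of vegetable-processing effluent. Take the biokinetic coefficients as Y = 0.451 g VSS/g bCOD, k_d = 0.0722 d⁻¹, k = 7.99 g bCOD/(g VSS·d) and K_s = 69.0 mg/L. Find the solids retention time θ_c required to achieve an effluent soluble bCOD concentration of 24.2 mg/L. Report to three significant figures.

At the target effluent, Y k S/(K_s+S) = 0.451×7.99×24.2/93.20 = 0.9357 d⁻¹.
Then 1/θ_c = μ − k_d = 0.9357 − 0.0722 = 0.8635 d⁻¹, giving θ_c = 1.158 d.

θ_c ≈ 1.16 d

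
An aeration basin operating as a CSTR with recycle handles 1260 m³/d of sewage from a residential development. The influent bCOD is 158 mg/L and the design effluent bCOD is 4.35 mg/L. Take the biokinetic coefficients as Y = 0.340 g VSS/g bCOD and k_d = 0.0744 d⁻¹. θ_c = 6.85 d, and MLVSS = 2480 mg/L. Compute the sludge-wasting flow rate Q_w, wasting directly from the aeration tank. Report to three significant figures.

Q_w ≈ 17.6 m³/d

Steady-state biomass mass balance: V·X·(1 + k_d·θ_c) = Y·Q·(S₀ − S)·θ_c, so V = 0.340 × 1260 × (158 − 4.35) × 6.85 / [2480 × (1 + 0.0744 × 6.85)] = 4.51×10^5 / 3744 = 120.4 m³.
With mixed-liquor wasting, θ_c = V/Q_w, so Q_w = V/θ_c = 120.4/6.85 = 17.58 m³/d.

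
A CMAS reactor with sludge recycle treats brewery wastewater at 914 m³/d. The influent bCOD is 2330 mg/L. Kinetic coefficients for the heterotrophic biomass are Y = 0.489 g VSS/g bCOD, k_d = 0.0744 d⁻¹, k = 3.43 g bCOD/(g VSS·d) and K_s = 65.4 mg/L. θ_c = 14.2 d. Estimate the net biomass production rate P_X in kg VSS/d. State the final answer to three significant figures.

P_X ≈ 505 kg VSS/d

Effluent substrate depends only on kinetics and SRT: S = K_s(1 + k_d θ_c) / [θ_c(Yk − k_d) − 1] = 65.4 × (1 + 0.0744 × 14.2) / [14.2 × (0.489 × 3.43 − 0.0744) − 1] = 134.5 / 21.76 = 6.181 mg/L.
Y_obs = Y / (1 + k_d θ_c) = 0.489 / (1 + 0.0744 × 14.2) = 0.489 / 2.056 = 0.2378.
ΔS = 2330 − 6.18 = 2324 mg/L, so the substrate removal rate is 914 × 2324/1000 = 2124 kg bCOD/d.
So the net sludge growth is P_X = 0.2378 × 2124 = 505.0 kg VSS/d.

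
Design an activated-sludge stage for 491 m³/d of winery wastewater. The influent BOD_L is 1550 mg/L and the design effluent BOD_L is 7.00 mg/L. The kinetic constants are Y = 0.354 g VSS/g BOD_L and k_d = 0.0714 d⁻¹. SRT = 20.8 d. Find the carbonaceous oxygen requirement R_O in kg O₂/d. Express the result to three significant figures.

R_O ≈ 604 kg O₂/d

Y_obs = Y / (1 + k_d θ_c) = 0.354 / (1 + 0.0714 × 20.8) = 0.354 / 2.485 = 0.1424.
Mass of BOD_L removed per day: Q(S₀ − S) = 491 × 1543 g/m³ = 757.6 kg/d.
Net sludge production P_X = 0.1424 × 757.6 = 107.9 kg VSS/d.
R_O = Q·(S₀ − S) − 1.42·P_X = 757.6 − 1.42 × 107.9 = 604.4 kg O₂/d.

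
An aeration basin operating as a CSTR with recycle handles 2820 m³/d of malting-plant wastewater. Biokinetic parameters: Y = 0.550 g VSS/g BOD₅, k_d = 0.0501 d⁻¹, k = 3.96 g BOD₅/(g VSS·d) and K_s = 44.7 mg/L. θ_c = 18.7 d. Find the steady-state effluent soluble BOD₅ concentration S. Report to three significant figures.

S ≈ 2.23 mg/L

For a completely mixed reactor with recycle the Lawrence–McCarty relation gives S = K_s·(1 + k_d·θ_c) / [θ_c·(Y·k − k_d) − 1] = 44.7 × (1 + 0.0501 × 18.7) / [18.7 × (0.550 × 3.96 − 0.0501) − 1] = 86.58 / 38.79 = 2.232 mg/L.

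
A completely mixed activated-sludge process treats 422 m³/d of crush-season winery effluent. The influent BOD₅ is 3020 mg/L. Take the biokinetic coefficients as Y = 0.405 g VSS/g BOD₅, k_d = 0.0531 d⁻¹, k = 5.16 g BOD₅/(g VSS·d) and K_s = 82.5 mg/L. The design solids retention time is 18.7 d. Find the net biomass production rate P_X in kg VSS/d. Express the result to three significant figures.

From the Monod/SRT balance for a CMAS, S = K_s·(1+k_d θ_c)/[θ_c·(Y k − k_d) − 1] = 82.5 × (1 + 0.0531 × 18.7) / [18.7 × (0.405 × 5.16 − 0.0531) − 1] = 164.4 / 37.09 = 4.433 mg/L.
The observed yield is Y_obs = Y/(1 + k_d·θ_c) = 0.405 / (1 + 0.0531 × 18.7) = 0.405 / 1.993 = 0.2032 g VSS per g BOD₅ removed.
Q·(S₀ − S) = 422 × (3020 − 4.43) × 10⁻³ = 1273 kg/d removed.
P_X = Y_obs · Q(S₀ − S) = 0.2032 × 1273 = 258.6 kg VSS/d.

P_X ≈ 259 kg VSS/d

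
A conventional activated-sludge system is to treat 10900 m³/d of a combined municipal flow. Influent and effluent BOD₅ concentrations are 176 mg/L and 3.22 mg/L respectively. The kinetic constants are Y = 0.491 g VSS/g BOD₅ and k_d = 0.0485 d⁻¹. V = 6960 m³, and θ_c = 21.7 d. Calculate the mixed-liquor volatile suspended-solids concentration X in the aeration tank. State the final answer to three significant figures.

From V·X·(1 + k_d·θ_c) = Y·Q·(S₀ − S)·θ_c: X = 0.491 × 10900 × (176 − 3.22) × 21.7 / [6960 × (1 + 0.0485 × 21.7)] = 1405 mg/L.

X ≈ 1400 mg/L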